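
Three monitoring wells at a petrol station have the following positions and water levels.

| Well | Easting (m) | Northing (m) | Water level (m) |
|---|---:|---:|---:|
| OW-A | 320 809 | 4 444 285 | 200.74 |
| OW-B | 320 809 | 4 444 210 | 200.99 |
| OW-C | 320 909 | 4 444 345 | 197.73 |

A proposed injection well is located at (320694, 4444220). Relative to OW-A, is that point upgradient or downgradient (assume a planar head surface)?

upgradient

With h = a·x + b·y + c and OW-A as origin, the differences give:
  0·a + (-75)·b = +0.25
  100·a + 60·b = -3.01
Eliminate b (×60 and ×(-75), subtract): 7500·a = -210.750 → a = ∂h/∂x = -0.02810
Back-substitute: b = ∂h/∂y = -0.003333.
Head at (320694, 4444220) = 200.74 + (-0.02810)·(-115) + (-0.003333)·(-65) = 204.19 m.
That is higher than the 200.74 m at OW-A, so the point is upgradient.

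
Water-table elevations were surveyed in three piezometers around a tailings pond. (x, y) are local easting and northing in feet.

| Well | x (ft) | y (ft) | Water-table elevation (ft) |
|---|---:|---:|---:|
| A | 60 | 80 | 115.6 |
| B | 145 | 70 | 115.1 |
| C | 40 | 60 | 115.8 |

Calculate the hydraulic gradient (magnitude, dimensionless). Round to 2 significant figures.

With h = a·x + b·y + c and A as origin, the differences give:
  85·a + (-10)·b = -0.5
  (-20)·a + (-20)·b = +0.2
Eliminate b (×(-20) and ×(-10), subtract): -1900·a = 12.00 → a = ∂h/∂x = -0.006316
Back-substitute: b = ∂h/∂y = -0.003684.
|∇h| = √(-0.006316² + -0.003684²) = 0.007312

0.0073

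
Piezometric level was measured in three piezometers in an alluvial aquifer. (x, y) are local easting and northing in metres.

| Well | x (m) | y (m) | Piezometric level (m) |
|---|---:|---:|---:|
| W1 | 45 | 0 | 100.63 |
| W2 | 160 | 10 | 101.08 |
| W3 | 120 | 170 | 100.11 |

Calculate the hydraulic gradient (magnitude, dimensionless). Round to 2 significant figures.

0.0066

Differences from W1: to W2 (Δx, Δy, Δh) = (115, 10, +0.45); to W3 = (75, 170, -0.52).
Determinant of the coordinate differences = 115·170 − 75·10 = 18800.
∂h/∂x = [(+0.45)·170 − (-0.52)·10] / 18800 = +0.004346
∂h/∂y = [115·(-0.52) − 75·(+0.45)] / 18800 = -0.004976
|∇h| = √(0.004346² + -0.004976²) = 0.006607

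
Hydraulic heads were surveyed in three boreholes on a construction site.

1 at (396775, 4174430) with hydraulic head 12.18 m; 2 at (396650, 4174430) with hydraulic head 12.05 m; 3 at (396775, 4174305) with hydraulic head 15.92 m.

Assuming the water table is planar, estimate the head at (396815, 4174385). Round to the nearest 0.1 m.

∂h/∂x = (12.05 − 12.18) / (396650 − 396775) = +0.001040
∂h/∂y = (15.92 − 12.18) / (4174305 − 4174430) = -0.02992
h(396815, 4174385) = 12.18 + (+0.001040)·(40) + (-0.02992)·(-45) = 12.18 +0.042 +1.346 = 13.568 m.

13.6 m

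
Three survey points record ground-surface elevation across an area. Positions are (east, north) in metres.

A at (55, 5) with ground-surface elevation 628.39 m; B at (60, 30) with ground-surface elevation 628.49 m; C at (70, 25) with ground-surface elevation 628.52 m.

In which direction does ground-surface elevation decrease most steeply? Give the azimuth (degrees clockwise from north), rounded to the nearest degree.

Differences from A: to B (Δx, Δy, Δh) = (5, 25, +0.10); to C = (15, 20, +0.13).
Determinant of the coordinate differences = 5·20 − 15·25 = -275.
∂z/∂x = [(+0.10)·20 − (+0.13)·25] / -275 = +0.004545
∂z/∂y = [5·(+0.13) − 15·(+0.10)] / -275 = +0.003091
Steepest decrease is along −∇f: components (-0.004545 E, -0.003091 N).
Azimuth = atan2(-0.004545, -0.003091) = 235.8° ≈ 236°.

236°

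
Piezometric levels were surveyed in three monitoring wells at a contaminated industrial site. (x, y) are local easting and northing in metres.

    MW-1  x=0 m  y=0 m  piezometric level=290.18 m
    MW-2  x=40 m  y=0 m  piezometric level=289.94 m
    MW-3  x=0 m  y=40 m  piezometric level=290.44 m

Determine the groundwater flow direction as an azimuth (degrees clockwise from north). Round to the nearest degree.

137°

∂h/∂x = (289.94 − 290.18) / (40 − 0) = -0.006000
∂h/∂y = (290.44 − 290.18) / (40 − 0) = +0.006500
Flow direction (−∇h) has components (+0.006000 E, -0.006500 N).
Azimuth = atan2(E, N) = atan2(+0.006000, -0.006500) = 137.3° ≈ 137°.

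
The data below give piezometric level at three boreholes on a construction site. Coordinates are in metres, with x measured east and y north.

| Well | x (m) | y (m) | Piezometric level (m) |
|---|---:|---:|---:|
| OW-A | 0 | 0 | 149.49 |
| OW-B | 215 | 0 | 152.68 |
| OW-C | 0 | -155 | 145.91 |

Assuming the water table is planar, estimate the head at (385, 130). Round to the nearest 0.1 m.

158.2 m

∂h/∂x = (152.68 − 149.49) / (215 − 0) = +0.01484
∂h/∂y = (145.91 − 149.49) / (-155 − 0) = +0.02310
h(385, 130) = 149.49 + (+0.01484)·(385) + (+0.02310)·(130) = 149.49 +5.712 +3.003 = 158.205 m.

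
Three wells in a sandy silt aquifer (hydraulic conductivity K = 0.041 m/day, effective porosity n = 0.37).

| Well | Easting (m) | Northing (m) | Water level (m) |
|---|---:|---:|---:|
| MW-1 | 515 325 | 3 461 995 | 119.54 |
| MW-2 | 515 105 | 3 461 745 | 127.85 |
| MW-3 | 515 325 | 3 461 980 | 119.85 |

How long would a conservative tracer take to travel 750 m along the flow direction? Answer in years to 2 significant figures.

With h = a·x + b·y + c and MW-1 as origin, the differences give:
  (-220)·a + (-250)·b = +8.31
  0·a + (-15)·b = +0.31
Eliminate b (×(-15) and ×(-250), subtract): 3300·a = -47.150 → a = ∂h/∂x = -0.01429
Back-substitute: b = ∂h/∂y = -0.02067.
|∇h| = √(-0.01429² + -0.02067²) = 0.02513
Seepage velocity v = K·i/n = 0.041 × 0.02513 / 0.37 = 0.002785 m/day.
t = 750 / 0.002785 = 2.693e+05 days = 737 years.

740 years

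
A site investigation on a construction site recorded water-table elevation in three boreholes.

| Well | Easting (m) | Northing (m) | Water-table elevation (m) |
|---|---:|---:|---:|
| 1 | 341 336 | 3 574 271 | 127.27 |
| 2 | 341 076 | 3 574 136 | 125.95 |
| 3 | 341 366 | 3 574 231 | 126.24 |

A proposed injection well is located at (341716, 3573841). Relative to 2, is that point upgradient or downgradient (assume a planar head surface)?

downgradient

With h = a·x + b·y + c and 1 as origin, the differences give:
  (-260)·a + (-135)·b = -1.32
  30·a + (-40)·b = -1.03
Eliminate b (×(-40) and ×(-135), subtract): 14450·a = -86.250 → a = ∂h/∂x = -0.005969
Back-substitute: b = ∂h/∂y = +0.02127.
Head at (341716, 3573841) = 127.27 + (-0.005969)·(380) + (+0.02127)·(-430) = 115.85 m.
That is lower than the 125.95 m at 2, so the point is downgradient.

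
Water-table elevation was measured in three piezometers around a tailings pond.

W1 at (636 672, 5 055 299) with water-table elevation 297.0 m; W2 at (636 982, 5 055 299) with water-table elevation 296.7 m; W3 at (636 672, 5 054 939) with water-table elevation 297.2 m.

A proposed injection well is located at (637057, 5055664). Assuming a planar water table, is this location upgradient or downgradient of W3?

∂h/∂x = (296.7 − 297.0) / (636982 − 636672) = -0.0009677
∂h/∂y = (297.2 − 297.0) / (5054939 − 5055299) = -0.0005556
Head at (637057, 5055664) = 297.0 + (-0.0009677)·(385) + (-0.0005556)·(365) = 296.42 m.
That is lower than the 297.2 m at W3, so the point is downgradient.

downgradient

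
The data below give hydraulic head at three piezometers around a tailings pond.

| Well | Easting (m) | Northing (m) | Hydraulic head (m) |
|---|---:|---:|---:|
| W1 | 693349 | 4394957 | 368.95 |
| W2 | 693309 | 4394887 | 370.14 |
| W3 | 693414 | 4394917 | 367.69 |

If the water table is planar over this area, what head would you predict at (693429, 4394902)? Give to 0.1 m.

With h = a·x + b·y + c and W1 as origin, the differences give:
  (-40)·a + (-70)·b = +1.19
  65·a + (-40)·b = -1.26
Eliminate b (×(-40) and ×(-70), subtract): 6150·a = -135.800 → a = ∂h/∂x = -0.02208
Back-substitute: b = ∂h/∂y = -0.004382.
h(693429, 4394902) = 368.95 + (-0.02208)·(80) + (-0.004382)·(-55) = 368.95 -1.767 +0.241 = 367.425 m.

367.4 m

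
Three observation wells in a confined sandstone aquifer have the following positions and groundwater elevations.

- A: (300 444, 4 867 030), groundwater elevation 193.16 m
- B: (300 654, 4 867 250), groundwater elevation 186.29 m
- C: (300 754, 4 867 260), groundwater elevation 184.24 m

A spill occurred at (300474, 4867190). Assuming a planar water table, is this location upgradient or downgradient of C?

Three-point gradient (reference A): Δ to B = (210, 220, -6.87), Δ to C = (310, 230, -8.92).
∂h/∂x = -0.01921, ∂h/∂y = -0.01289 (det = -19900).
Head at (300474, 4867190) = 193.16 + (-0.01921)·(30) + (-0.01289)·(160) = 190.52 m.
That is higher than the 184.24 m at C, so the point is upgradient.

upgradient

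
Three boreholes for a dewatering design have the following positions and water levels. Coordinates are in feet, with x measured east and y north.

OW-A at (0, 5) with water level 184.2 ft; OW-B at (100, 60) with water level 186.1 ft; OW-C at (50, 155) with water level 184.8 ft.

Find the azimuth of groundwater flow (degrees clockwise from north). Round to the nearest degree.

Taking OW-A as reference: OW-B−OW-A = (100, 55, +1.9); OW-C−OW-A = (50, 150, +0.6).
Solve a·Δx + b·Δy = Δh: det = 100·150 − 50·55 = 12250.
∂h/∂x = [(+1.9)·150 − (+0.6)·55] / 12250 = +0.02057
∂h/∂y = [100·(+0.6) − 50·(+1.9)] / 12250 = -0.002857
Flow direction (−∇h) has components (-0.02057 E, +0.002857 N).
Azimuth = atan2(E, N) = atan2(-0.02057, +0.002857) = 277.9° ≈ 278°.

278°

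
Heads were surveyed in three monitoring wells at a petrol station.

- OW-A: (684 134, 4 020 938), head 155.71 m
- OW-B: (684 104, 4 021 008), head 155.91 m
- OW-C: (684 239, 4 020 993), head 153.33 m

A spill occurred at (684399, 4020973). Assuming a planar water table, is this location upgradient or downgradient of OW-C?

With h = a·x + b·y + c and OW-A as origin, the differences give:
  (-30)·a + 70·b = +0.20
  105·a + 55·b = -2.38
Eliminate b (×55 and ×70, subtract): -9000·a = 177.600 → a = ∂h/∂x = -0.01973
Back-substitute: b = ∂h/∂y = -0.005600.
Head at (684399, 4020973) = 155.71 + (-0.01973)·(265) + (-0.005600)·(35) = 150.28 m.
That is lower than the 153.33 m at OW-C, so the point is downgradient.

downgradient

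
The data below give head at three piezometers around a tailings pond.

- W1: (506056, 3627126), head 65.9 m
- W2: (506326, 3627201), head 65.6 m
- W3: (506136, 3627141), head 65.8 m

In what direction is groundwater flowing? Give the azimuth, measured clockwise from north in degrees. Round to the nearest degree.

135°

With h = a·x + b·y + c and W1 as origin, the differences give:
  270·a + 75·b = -0.3
  80·a + 15·b = -0.1
Eliminate b (×15 and ×75, subtract): -1950·a = 3.00 → a = ∂h/∂x = -0.001538
Back-substitute: b = ∂h/∂y = +0.001538.
Flow direction (−∇h) has components (+0.001538 E, -0.001538 N).
Azimuth = atan2(E, N) = atan2(+0.001538, -0.001538) = 135.0° ≈ 135°.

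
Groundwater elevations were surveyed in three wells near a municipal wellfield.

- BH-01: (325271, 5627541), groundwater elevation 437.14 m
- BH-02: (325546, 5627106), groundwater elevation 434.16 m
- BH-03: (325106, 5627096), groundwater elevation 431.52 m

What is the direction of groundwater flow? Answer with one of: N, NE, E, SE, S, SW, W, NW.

With h = a·x + b·y + c and BH-01 as origin, the differences give:
  275·a + (-435)·b = -2.98
  (-165)·a + (-445)·b = -5.62
Eliminate b (×(-445) and ×(-435), subtract): -194150·a = -1118.600 → a = ∂h/∂x = +0.005762
Back-substitute: b = ∂h/∂y = +0.01049.
Flow = −∇h = (-0.005762 east, -0.01049 north), which points southwest.

SW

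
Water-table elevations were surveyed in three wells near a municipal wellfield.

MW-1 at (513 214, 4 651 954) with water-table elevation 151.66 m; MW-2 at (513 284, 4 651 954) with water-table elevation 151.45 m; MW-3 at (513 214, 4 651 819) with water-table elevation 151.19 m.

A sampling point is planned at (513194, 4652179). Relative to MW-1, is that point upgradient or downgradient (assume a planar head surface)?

upgradient

∂h/∂x = (151.45 − 151.66) / (513284 − 513214) = -0.003000
∂h/∂y = (151.19 − 151.66) / (4651819 − 4651954) = +0.003481
Head at (513194, 4652179) = 151.66 + (-0.003000)·(-20) + (+0.003481)·(225) = 152.50 m.
That is higher than the 151.66 m at MW-1, so the point is upgradient.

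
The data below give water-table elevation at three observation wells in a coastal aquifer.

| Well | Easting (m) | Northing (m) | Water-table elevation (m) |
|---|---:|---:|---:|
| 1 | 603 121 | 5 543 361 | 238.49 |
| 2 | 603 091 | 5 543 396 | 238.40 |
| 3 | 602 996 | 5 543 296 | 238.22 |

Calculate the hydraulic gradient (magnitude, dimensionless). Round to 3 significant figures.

Taking 1 as reference: 2−1 = (-30, 35, -0.09); 3−1 = (-125, -65, -0.27).
Solve a·Δx + b·Δy = Δh: det = (-30)·(-65) − (-125)·35 = 6325.
∂h/∂x = [(-0.09)·(-65) − (-0.27)·35] / 6325 = +0.002419
∂h/∂y = [(-30)·(-0.27) − (-125)·(-0.09)] / 6325 = -0.0004980
|∇h| = √(0.002419² + -0.0004980²) = 0.00247

0.00247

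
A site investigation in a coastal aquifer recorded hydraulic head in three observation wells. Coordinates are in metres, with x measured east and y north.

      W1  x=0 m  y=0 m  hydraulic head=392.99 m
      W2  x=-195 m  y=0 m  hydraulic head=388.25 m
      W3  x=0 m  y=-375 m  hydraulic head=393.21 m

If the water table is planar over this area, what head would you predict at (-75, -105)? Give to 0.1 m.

391.2 m

∂h/∂x = (388.25 − 392.99) / (-195 − 0) = +0.02431
∂h/∂y = (393.21 − 392.99) / (-375 − 0) = -0.0005867
h(-75, -105) = 392.99 + (+0.02431)·(-75) + (-0.0005867)·(-105) = 392.99 -1.823 +0.062 = 391.229 m.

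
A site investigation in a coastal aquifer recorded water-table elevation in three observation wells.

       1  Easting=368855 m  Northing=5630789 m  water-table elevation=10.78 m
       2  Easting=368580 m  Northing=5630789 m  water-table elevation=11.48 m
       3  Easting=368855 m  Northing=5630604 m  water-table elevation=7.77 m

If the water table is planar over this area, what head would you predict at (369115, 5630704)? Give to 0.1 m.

∂h/∂x = (11.48 − 10.78) / (368580 − 368855) = -0.002545
∂h/∂y = (7.77 − 10.78) / (5630604 − 5630789) = +0.01627
h(369115, 5630704) = 10.78 + (-0.002545)·(260) + (+0.01627)·(-85) = 10.78 -0.662 -1.383 = 8.735 m.

8.7 m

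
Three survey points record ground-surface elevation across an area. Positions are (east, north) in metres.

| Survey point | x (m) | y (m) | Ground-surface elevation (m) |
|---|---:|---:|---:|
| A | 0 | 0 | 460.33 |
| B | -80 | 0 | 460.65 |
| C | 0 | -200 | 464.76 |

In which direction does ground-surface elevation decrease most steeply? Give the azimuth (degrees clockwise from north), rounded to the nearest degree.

∂z/∂x = (460.65 − 460.33) / (-80 − 0) = -0.004000
∂z/∂y = (464.76 − 460.33) / (-200 − 0) = -0.02215
Steepest decrease is along −∇f: components (+0.004000 E, +0.02215 N).
Azimuth = atan2(+0.004000, +0.02215) = 10.2° ≈ 010°.

010°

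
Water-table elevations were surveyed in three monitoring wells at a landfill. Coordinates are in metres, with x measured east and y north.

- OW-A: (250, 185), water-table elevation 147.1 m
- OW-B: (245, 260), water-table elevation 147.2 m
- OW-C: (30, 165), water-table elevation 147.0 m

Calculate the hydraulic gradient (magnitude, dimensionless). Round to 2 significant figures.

With h = a·x + b·y + c and OW-A as origin, the differences give:
  (-5)·a + 75·b = +0.1
  (-220)·a + (-20)·b = -0.1
Eliminate b (×(-20) and ×75, subtract): 16600·a = 5.50 → a = ∂h/∂x = +0.0003313
Back-substitute: b = ∂h/∂y = +0.001355.
|∇h| = √(0.0003313² + 0.001355²) = 0.001395

0.0014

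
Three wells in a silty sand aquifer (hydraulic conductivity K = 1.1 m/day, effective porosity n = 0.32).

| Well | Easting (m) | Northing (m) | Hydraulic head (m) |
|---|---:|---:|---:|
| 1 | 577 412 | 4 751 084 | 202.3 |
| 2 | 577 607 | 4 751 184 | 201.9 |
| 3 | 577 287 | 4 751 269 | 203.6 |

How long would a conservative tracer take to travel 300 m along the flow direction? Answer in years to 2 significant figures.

Three-point gradient (reference 1): Δ to 2 = (195, 100, -0.4), Δ to 3 = (-125, 185, +1.3).
∂h/∂x = -0.004200, ∂h/∂y = +0.004189 (det = 48575).
|∇h| = √(-0.004200² + 0.004189²) = 0.005932
Seepage velocity v = K·i/n = 1.1 × 0.005932 / 0.32 = 0.02039 m/day.
t = 300 / 0.02039 = 1.471e+04 days = 40.3 years.

40 years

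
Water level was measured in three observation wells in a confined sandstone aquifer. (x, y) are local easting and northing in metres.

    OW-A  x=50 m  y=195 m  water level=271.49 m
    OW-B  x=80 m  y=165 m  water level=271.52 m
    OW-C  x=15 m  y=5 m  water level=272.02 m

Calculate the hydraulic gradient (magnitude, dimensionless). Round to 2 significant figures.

0.0029

With h = a·x + b·y + c and OW-A as origin, the differences give:
  30·a + (-30)·b = +0.03
  (-35)·a + (-190)·b = +0.53
Eliminate b (×(-190) and ×(-30), subtract): -6750·a = 10.200 → a = ∂h/∂x = -0.001511
Back-substitute: b = ∂h/∂y = -0.002511.
|∇h| = √(-0.001511² + -0.002511²) = 0.002931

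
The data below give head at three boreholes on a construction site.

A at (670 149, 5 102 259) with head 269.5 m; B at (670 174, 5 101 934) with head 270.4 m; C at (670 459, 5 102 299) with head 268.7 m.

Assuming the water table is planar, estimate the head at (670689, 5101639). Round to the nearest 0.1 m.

With h = a·x + b·y + c and A as origin, the differences give:
  25·a + (-325)·b = +0.9
  310·a + 40·b = -0.8
Eliminate b (×40 and ×(-325), subtract): 101750·a = -224.00 → a = ∂h/∂x = -0.002201
Back-substitute: b = ∂h/∂y = -0.002939.
h(670689, 5101639) = 269.5 + (-0.002201)·(540) + (-0.002939)·(-620) = 269.5 -1.189 +1.822 = 270.133 m.

270.1 m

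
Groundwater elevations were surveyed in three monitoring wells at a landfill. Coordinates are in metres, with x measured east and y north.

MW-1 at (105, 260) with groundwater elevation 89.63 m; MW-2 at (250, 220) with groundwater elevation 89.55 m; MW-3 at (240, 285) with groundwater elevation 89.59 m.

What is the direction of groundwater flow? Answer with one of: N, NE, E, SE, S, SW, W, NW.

Differences from MW-1: to MW-2 (Δx, Δy, Δh) = (145, -40, -0.08); to MW-3 = (135, 25, -0.04).
Determinant of the coordinate differences = 145·25 − 135·(-40) = 9025.
∂h/∂x = [(-0.08)·25 − (-0.04)·(-40)] / 9025 = -0.0003989
∂h/∂y = [145·(-0.04) − 135·(-0.08)] / 9025 = +0.0005540
Flow = −∇h = (+0.0003989 east, -0.0005540 north), which points southeast.

SE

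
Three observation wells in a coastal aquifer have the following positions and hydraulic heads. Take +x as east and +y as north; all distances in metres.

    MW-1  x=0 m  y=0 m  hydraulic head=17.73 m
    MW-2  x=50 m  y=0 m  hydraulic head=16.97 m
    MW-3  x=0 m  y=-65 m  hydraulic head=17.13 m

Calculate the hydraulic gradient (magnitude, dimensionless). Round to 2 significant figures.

0.018

∂h/∂x = (16.97 − 17.73) / (50 − 0) = -0.01520
∂h/∂y = (17.13 − 17.73) / (-65 − 0) = +0.009231
|∇h| = √(-0.01520² + 0.009231²) = 0.01778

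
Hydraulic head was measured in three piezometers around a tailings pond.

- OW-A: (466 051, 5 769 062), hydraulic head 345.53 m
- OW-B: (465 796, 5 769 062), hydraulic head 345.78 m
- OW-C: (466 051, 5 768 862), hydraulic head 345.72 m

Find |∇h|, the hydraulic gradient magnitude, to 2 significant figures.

0.0014

∂h/∂x = (345.78 − 345.53) / (465796 − 466051) = -0.0009804
∂h/∂y = (345.72 − 345.53) / (5768862 − 5769062) = -0.0009500
|∇h| = √(-0.0009804² + -0.0009500²) = 0.001365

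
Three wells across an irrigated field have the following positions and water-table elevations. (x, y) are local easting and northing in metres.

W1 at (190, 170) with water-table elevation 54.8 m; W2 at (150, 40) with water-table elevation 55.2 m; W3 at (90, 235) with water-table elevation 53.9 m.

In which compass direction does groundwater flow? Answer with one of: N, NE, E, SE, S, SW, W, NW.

NW

With h = a·x + b·y + c and W1 as origin, the differences give:
  (-40)·a + (-130)·b = +0.4
  (-100)·a + 65·b = -0.9
Eliminate b (×65 and ×(-130), subtract): -15600·a = -91.00 → a = ∂h/∂x = +0.005833
Back-substitute: b = ∂h/∂y = -0.004872.
Flow = −∇h = (-0.005833 east, +0.004872 north), which points northwest.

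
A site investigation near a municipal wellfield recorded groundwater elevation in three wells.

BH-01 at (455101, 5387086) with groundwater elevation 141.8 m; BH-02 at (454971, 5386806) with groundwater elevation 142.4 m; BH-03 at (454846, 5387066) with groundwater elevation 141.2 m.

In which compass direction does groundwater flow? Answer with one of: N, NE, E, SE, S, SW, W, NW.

Taking BH-01 as reference: BH-02−BH-01 = (-130, -280, +0.6); BH-03−BH-01 = (-255, -20, -0.6).
Determinant of the coordinate differences = (-130)·(-20) − (-255)·(-280) = -68800.
∂h/∂x = [(+0.6)·(-20) − (-0.6)·(-280)] / -68800 = +0.002616
∂h/∂y = [(-130)·(-0.6) − (-255)·(+0.6)] / -68800 = -0.003358
Flow = −∇h = (-0.002616 east, +0.003358 north), which points northwest.

NW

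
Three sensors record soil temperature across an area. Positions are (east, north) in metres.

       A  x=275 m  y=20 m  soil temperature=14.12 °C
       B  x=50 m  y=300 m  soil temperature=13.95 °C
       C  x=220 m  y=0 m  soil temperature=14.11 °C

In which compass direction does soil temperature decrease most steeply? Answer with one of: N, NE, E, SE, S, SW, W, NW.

With T = a·x + b·y + c and A as origin, the differences give:
  (-225)·a + 280·b = -0.17
  (-55)·a + (-20)·b = -0.01
Eliminate b (×(-20) and ×280, subtract): 19900·a = 6.200 → a = ∂T/∂x = +0.0003116
Back-substitute: b = ∂T/∂y = -0.0003568.
Steepest decrease is along −∇f = (-0.0003116 E, +0.0003568 N) → northwest.

NW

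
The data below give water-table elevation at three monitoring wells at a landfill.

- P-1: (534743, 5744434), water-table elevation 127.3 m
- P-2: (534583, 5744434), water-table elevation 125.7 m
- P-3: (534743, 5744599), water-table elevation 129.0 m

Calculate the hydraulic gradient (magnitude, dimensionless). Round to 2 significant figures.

∂h/∂x = (125.7 − 127.3) / (534583 − 534743) = +0.010000
∂h/∂y = (129.0 − 127.3) / (5744599 − 5744434) = +0.01030
|∇h| = √(0.010000² + 0.01030²) = 0.01436

0.014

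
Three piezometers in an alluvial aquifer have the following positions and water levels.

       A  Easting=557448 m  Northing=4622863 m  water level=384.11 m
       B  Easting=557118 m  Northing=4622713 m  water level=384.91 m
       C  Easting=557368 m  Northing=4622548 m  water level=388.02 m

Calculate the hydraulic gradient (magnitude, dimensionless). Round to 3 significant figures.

Differences from A: to B (Δx, Δy, Δh) = (-330, -150, +0.80); to C = (-80, -315, +3.91).
Solve a·Δx + b·Δy = Δh: det = (-330)·(-315) − (-80)·(-150) = 91950.
∂h/∂x = [(+0.80)·(-315) − (+3.91)·(-150)] / 91950 = +0.003638
∂h/∂y = [(-330)·(+3.91) − (-80)·(+0.80)] / 91950 = -0.01334
|∇h| = √(0.003638² + -0.01334²) = 0.01383

0.0138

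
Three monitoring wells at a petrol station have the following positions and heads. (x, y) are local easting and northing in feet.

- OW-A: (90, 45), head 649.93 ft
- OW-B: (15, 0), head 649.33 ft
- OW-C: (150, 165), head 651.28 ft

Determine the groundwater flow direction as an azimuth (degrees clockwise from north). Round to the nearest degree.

Three-point gradient (reference OW-A): Δ to OW-B = (-75, -45, -0.60), Δ to OW-C = (60, 120, +1.35).
∂h/∂x = +0.001786, ∂h/∂y = +0.01036 (det = -6300).
Flow direction (−∇h) has components (-0.001786 E, -0.01036 N).
Azimuth = atan2(E, N) = atan2(-0.001786, -0.01036) = 189.8° ≈ 190°.

190°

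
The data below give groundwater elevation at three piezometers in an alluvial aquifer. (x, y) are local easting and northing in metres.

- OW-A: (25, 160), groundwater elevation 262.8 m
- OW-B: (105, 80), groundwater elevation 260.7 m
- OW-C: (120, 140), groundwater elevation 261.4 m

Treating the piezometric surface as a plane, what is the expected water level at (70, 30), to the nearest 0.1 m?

260.4 m

With h = a·x + b·y + c and OW-A as origin, the differences give:
  80·a + (-80)·b = -2.1
  95·a + (-20)·b = -1.4
Eliminate b (×(-20) and ×(-80), subtract): 6000·a = -70.00 → a = ∂h/∂x = -0.01167
Back-substitute: b = ∂h/∂y = +0.01458.
h(70, 30) = 262.8 + (-0.01167)·(45) + (+0.01458)·(-130) = 262.8 -0.525 -1.896 = 260.379 m.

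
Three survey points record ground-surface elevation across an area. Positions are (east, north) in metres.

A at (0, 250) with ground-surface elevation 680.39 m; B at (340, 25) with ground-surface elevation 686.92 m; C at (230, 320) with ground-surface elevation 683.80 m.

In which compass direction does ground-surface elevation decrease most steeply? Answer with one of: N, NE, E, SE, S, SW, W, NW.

Taking A as reference: B−A = (340, -225, +6.53); C−A = (230, 70, +3.41).
Determinant of the coordinate differences = 340·70 − 230·(-225) = 75550.
∂z/∂x = [(+6.53)·70 − (+3.41)·(-225)] / 75550 = +0.01621
∂z/∂y = [340·(+3.41) − 230·(+6.53)] / 75550 = -0.004533
Steepest decrease is along −∇f = (-0.01621 E, +0.004533 N) → west.

W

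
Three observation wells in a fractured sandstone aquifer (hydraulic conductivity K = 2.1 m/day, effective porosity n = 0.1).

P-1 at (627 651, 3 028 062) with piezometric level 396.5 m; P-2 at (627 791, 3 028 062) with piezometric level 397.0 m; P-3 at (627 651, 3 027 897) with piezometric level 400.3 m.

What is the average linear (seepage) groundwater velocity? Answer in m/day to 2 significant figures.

∂h/∂x = (397.0 − 396.5) / (627791 − 627651) = +0.003571
∂h/∂y = (400.3 − 396.5) / (3027897 − 3028062) = -0.02303
|∇h| = √(0.003571² + -0.02303²) = 0.02331
Seepage velocity v = K·i/n = 2.1 × 0.02331 / 0.1 = 0.4895 m/day.

0.49 m/day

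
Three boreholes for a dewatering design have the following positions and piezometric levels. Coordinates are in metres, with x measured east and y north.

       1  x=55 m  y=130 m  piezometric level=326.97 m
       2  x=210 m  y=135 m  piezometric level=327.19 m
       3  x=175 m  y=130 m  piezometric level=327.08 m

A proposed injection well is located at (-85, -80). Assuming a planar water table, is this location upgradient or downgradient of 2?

Taking 1 as reference: 2−1 = (155, 5, +0.22); 3−1 = (120, 0, +0.11).
Determinant of the coordinate differences = 155·0 − 120·5 = -600.
∂h/∂x = [(+0.22)·0 − (+0.11)·5] / -600 = +0.0009167
∂h/∂y = [155·(+0.11) − 120·(+0.22)] / -600 = +0.01558
Head at (-85, -80) = 326.97 + (+0.0009167)·(-140) + (+0.01558)·(-210) = 323.57 m.
That is lower than the 327.19 m at 2, so the point is downgradient.

downgradient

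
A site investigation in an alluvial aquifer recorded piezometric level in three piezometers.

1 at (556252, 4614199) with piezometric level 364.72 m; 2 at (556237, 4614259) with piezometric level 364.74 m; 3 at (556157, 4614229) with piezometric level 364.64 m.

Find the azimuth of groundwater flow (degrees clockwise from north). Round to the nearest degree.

240°

Differences from 1: to 2 (Δx, Δy, Δh) = (-15, 60, +0.02); to 3 = (-95, 30, -0.08).
Determinant of the coordinate differences = (-15)·30 − (-95)·60 = 5250.
∂h/∂x = [(+0.02)·30 − (-0.08)·60] / 5250 = +0.001029
∂h/∂y = [(-15)·(-0.08) − (-95)·(+0.02)] / 5250 = +0.0005905
Flow direction (−∇h) has components (-0.001029 E, -0.0005905 N).
Azimuth = atan2(E, N) = atan2(-0.001029, -0.0005905) = 240.1° ≈ 240°.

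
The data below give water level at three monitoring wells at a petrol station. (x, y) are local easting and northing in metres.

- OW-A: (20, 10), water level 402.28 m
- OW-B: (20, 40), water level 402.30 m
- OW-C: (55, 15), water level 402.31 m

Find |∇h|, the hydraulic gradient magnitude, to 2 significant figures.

0.0010

Three-point gradient (reference OW-A): Δ to OW-B = (0, 30, +0.02), Δ to OW-C = (35, 5, +0.03).
∂h/∂x = +0.0007619, ∂h/∂y = +0.0006667 (det = -1050).
|∇h| = √(0.0007619² + 0.0006667²) = 0.001012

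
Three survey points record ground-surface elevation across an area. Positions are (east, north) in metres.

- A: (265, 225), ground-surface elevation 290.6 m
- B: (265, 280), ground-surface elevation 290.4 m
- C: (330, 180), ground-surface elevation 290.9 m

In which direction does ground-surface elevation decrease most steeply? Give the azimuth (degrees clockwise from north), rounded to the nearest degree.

330°

With z = a·x + b·y + c and A as origin, the differences give:
  0·a + 55·b = -0.2
  65·a + (-45)·b = +0.3
Eliminate b (×(-45) and ×55, subtract): -3575·a = -7.50 → a = ∂z/∂x = +0.002098
Back-substitute: b = ∂z/∂y = -0.003636.
Steepest decrease is along −∇f: components (-0.002098 E, +0.003636 N).
Azimuth = atan2(-0.002098, +0.003636) = 330.0° ≈ 330°.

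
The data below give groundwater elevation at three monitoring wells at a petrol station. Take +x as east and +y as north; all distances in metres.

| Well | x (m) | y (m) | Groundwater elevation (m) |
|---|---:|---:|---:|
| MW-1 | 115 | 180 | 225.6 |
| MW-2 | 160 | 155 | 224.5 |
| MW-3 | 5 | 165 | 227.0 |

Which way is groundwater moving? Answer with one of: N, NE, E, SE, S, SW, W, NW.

Differences from MW-1: to MW-2 (Δx, Δy, Δh) = (45, -25, -1.1); to MW-3 = (-110, -15, +1.4).
Solve a·Δx + b·Δy = Δh: det = 45·(-15) − (-110)·(-25) = -3425.
∂h/∂x = [(-1.1)·(-15) − (+1.4)·(-25)] / -3425 = -0.01504
∂h/∂y = [45·(+1.4) − (-110)·(-1.1)] / -3425 = +0.01693
Flow = −∇h = (+0.01504 east, -0.01693 north), which points southeast.

SE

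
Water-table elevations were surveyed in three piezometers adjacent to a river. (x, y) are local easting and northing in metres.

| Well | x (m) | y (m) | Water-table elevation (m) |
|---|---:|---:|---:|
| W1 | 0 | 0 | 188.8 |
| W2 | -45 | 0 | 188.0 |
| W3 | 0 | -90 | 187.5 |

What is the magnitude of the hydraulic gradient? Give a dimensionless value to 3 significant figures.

∂h/∂x = (188.0 − 188.8) / (-45 − 0) = +0.01778
∂h/∂y = (187.5 − 188.8) / (-90 − 0) = +0.01444
|∇h| = √(0.01778² + 0.01444²) = 0.02291

0.0229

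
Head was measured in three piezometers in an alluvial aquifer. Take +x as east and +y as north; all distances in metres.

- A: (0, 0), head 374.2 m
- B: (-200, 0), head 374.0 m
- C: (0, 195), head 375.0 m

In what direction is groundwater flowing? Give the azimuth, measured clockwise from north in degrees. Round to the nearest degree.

∂h/∂x = (374.0 − 374.2) / (-200 − 0) = +0.0010000
∂h/∂y = (375.0 − 374.2) / (195 − 0) = +0.004103
Flow direction (−∇h) has components (-0.0010000 E, -0.004103 N).
Azimuth = atan2(E, N) = atan2(-0.0010000, -0.004103) = 193.7° ≈ 194°.

194°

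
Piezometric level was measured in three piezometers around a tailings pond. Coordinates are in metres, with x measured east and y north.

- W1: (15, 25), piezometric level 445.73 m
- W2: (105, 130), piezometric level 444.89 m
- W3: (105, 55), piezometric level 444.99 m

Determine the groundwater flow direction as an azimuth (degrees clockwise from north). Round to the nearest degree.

Differences from W1: to W2 (Δx, Δy, Δh) = (90, 105, -0.84); to W3 = (90, 30, -0.74).
Solve a·Δx + b·Δy = Δh: det = 90·30 − 90·105 = -6750.
∂h/∂x = [(-0.84)·30 − (-0.74)·105] / -6750 = -0.007778
∂h/∂y = [90·(-0.74) − 90·(-0.84)] / -6750 = -0.001333
Flow direction (−∇h) has components (+0.007778 E, +0.001333 N).
Azimuth = atan2(E, N) = atan2(+0.007778, +0.001333) = 80.3° ≈ 080°.

080°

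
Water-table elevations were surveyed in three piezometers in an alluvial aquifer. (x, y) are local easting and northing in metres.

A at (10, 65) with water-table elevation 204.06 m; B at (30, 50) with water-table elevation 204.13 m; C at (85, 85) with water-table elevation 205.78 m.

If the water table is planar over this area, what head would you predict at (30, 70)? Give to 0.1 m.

204.5 m

With h = a·x + b·y + c and A as origin, the differences give:
  20·a + (-15)·b = +0.07
  75·a + 20·b = +1.72
Eliminate b (×20 and ×(-15), subtract): 1525·a = 27.200 → a = ∂h/∂x = +0.01784
Back-substitute: b = ∂h/∂y = +0.01911.
h(30, 70) = 204.06 + (+0.01784)·(20) + (+0.01911)·(5) = 204.06 +0.357 +0.096 = 204.512 m.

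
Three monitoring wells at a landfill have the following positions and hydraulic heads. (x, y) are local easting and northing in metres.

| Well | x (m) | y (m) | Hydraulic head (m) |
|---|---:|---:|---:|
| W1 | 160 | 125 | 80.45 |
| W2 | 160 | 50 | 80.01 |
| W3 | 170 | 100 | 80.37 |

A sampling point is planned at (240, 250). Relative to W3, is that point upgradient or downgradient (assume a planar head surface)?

Taking W1 as reference: W2−W1 = (0, -75, -0.44); W3−W1 = (10, -25, -0.08).
Solve a·Δx + b·Δy = Δh: det = 0·(-25) − 10·(-75) = 750.
∂h/∂x = [(-0.44)·(-25) − (-0.08)·(-75)] / 750 = +0.006667
∂h/∂y = [0·(-0.08) − 10·(-0.44)] / 750 = +0.005867
Head at (240, 250) = 80.45 + (+0.006667)·(80) + (+0.005867)·(125) = 81.72 m.
That is higher than the 80.37 m at W3, so the point is upgradient.

upgradient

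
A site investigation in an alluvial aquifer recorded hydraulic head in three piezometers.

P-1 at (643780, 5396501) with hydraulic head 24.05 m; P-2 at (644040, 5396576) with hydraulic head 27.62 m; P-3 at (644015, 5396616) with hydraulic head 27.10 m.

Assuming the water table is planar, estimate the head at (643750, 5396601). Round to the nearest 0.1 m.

With h = a·x + b·y + c and P-1 as origin, the differences give:
  260·a + 75·b = +3.57
  235·a + 115·b = +3.05
Eliminate b (×115 and ×75, subtract): 12275·a = 181.800 → a = ∂h/∂x = +0.01481
Back-substitute: b = ∂h/∂y = -0.003743.
h(643750, 5396601) = 24.05 + (+0.01481)·(-30) + (-0.003743)·(100) = 24.05 -0.444 -0.374 = 23.231 m.

23.2 m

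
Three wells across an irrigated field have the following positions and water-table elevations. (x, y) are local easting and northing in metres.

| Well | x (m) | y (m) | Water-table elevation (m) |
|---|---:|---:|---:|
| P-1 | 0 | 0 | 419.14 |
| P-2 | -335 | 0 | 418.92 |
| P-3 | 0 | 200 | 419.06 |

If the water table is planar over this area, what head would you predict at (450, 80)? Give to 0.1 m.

∂h/∂x = (418.92 − 419.14) / (-335 − 0) = +0.0006567
∂h/∂y = (419.06 − 419.14) / (200 − 0) = -0.0004000
h(450, 80) = 419.14 + (+0.0006567)·(450) + (-0.0004000)·(80) = 419.14 +0.296 -0.032 = 419.404 m.

419.4 m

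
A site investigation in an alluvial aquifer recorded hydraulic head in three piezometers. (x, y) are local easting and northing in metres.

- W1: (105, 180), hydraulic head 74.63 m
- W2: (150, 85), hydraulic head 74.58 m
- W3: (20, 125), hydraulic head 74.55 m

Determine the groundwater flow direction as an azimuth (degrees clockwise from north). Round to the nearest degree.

212°

With h = a·x + b·y + c and W1 as origin, the differences give:
  45·a + (-95)·b = -0.05
  (-85)·a + (-55)·b = -0.08
Eliminate b (×(-55) and ×(-95), subtract): -10550·a = -4.850 → a = ∂h/∂x = +0.0004597
Back-substitute: b = ∂h/∂y = +0.0007441.
Flow direction (−∇h) has components (-0.0004597 E, -0.0007441 N).
Azimuth = atan2(E, N) = atan2(-0.0004597, -0.0007441) = 211.7° ≈ 212°.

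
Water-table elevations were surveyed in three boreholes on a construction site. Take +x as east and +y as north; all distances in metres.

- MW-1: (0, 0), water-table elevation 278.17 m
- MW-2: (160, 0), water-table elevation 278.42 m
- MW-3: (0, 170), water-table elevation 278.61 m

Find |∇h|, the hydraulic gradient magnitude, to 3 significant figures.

∂h/∂x = (278.42 − 278.17) / (160 − 0) = +0.001563
∂h/∂y = (278.61 − 278.17) / (170 − 0) = +0.002588
|∇h| = √(0.001563² + 0.002588²) = 0.003023

0.00302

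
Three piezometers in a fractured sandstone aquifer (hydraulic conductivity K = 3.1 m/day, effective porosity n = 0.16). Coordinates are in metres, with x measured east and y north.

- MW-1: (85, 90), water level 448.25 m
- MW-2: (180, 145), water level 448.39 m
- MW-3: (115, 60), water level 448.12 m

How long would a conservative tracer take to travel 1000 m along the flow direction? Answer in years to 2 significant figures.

Differences from MW-1: to MW-2 (Δx, Δy, Δh) = (95, 55, +0.14); to MW-3 = (30, -30, -0.13).
Solve a·Δx + b·Δy = Δh: det = 95·(-30) − 30·55 = -4500.
∂h/∂x = [(+0.14)·(-30) − (-0.13)·55] / -4500 = -0.0006556
∂h/∂y = [95·(-0.13) − 30·(+0.14)] / -4500 = +0.003678
|∇h| = √(-0.0006556² + 0.003678²) = 0.003736
Seepage velocity v = K·i/n = 3.1 × 0.003736 / 0.16 = 0.07239 m/day.
t = 1000 / 0.07239 = 1.381e+04 days = 37.8 years.

38 years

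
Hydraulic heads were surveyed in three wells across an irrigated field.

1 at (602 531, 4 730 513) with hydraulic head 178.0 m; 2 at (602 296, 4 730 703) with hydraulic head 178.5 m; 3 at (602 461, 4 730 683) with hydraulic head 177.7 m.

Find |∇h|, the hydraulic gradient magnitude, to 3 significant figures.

Differences from 1: to 2 (Δx, Δy, Δh) = (-235, 190, +0.5); to 3 = (-70, 170, -0.3).
Determinant of the coordinate differences = (-235)·170 − (-70)·190 = -26650.
∂h/∂x = [(+0.5)·170 − (-0.3)·190] / -26650 = -0.005328
∂h/∂y = [(-235)·(-0.3) − (-70)·(+0.5)] / -26650 = -0.003959
|∇h| = √(-0.005328² + -0.003959²) = 0.006638

0.00664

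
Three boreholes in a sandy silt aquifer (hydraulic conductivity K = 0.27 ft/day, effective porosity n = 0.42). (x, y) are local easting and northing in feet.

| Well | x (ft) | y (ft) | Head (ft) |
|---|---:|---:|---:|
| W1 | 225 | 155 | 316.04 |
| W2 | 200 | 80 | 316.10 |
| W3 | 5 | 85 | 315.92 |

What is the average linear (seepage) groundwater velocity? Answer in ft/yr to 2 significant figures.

Taking W1 as reference: W2−W1 = (-25, -75, +0.06); W3−W1 = (-220, -70, -0.12).
Determinant of the coordinate differences = (-25)·(-70) − (-220)·(-75) = -14750.
∂h/∂x = [(+0.06)·(-70) − (-0.12)·(-75)] / -14750 = +0.0008949
∂h/∂y = [(-25)·(-0.12) − (-220)·(+0.06)] / -14750 = -0.001098
|∇h| = √(0.0008949² + -0.001098²) = 0.001416
Seepage velocity v = K·i/n = 0.27 × 0.001416 / 0.42 = 0.0009103 ft/day = 0.3325 ft/yr.

0.33 ft/yr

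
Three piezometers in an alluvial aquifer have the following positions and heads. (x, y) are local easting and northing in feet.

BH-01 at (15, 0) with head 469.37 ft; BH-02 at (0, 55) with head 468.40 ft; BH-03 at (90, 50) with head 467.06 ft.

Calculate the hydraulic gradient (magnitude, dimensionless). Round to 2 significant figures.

0.027

Three-point gradient (reference BH-01): Δ to BH-02 = (-15, 55, -0.97), Δ to BH-03 = (75, 50, -2.31).
∂h/∂x = -0.01611, ∂h/∂y = -0.02203 (det = -4875).
|∇h| = √(-0.01611² + -0.02203²) = 0.02729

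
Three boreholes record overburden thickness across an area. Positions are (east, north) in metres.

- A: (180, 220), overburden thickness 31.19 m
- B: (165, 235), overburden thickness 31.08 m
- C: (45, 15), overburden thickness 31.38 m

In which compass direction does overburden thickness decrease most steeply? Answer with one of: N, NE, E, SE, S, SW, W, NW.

Three-point gradient (reference A): Δ to B = (-15, 15, -0.11), Δ to C = (-135, -205, +0.19).
∂d/∂x = +0.003863, ∂d/∂y = -0.003471 (det = 5100).
Steepest decrease is along −∇f = (-0.003863 E, +0.003471 N) → northwest.

NW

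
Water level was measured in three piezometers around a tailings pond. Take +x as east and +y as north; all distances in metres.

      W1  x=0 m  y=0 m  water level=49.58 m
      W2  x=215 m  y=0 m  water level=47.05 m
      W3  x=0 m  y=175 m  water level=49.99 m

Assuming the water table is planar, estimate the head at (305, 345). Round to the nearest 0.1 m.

46.8 m

∂h/∂x = (47.05 − 49.58) / (215 − 0) = -0.01177
∂h/∂y = (49.99 − 49.58) / (175 − 0) = +0.002343
h(305, 345) = 49.58 + (-0.01177)·(305) + (+0.002343)·(345) = 49.58 -3.589 +0.808 = 46.799 m.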